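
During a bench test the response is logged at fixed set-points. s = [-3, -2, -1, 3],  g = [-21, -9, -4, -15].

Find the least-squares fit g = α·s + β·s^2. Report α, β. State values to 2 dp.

α = 0.96, β = -1.99

Entries of XᵀX: Σs·s = 23, Σs·s^2 = -9, Σs^2·s^2 = 179.
Moment sums: Σs·g = 40, Σs^2·g = -364.
Normal equations: [[23, -9]; [-9, 179]]·[α, β]ᵀ = [40, -364]ᵀ.
Eliminating β: 179·(row 1) − (-9)·(row 2) gives 4036·α = 179·40 − (-9)·(-364) = 3884, so α = 971/1009.
Then β = ((-364) − (-9)·(971/1009))/179 = -2003/1009.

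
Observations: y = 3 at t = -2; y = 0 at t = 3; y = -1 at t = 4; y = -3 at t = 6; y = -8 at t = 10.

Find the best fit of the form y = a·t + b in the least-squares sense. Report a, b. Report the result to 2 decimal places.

a = -0.91, b = 2.04

XᵀX·[a, b]ᵀ = Xᵀy reads: 165·a + 21·b = -108;  21·a + 5·b = -9.
Determinant 165·5 − 21² = 384.
a = ((-108)·5 − 21·(-9))/384 = -117/128; b = (165·(-9) − 21·(-108))/384 = 261/128.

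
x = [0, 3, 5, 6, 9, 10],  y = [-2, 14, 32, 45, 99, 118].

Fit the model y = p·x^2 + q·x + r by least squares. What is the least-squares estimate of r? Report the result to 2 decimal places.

r = -1.71

Compute the Gram sums: Σx^2·x^2 = 18563, Σx^2·x = 2097, Σx^2 = 251, Σx·x = 251, Σx = 33, Σ1 = 6.
And Σx^2·y = 22365, Σx·y = 2543, Σy = 306.
AᵀA·[p, q, r]ᵀ = Aᵀy becomes [[18563, 2097, 251]; [2097, 251, 33]; [251, 33, 6]]·[p, q, r]ᵀ = [22365, 2543, 306]ᵀ.
Inverting the 3×3 Gram matrix, [p, q, r]ᵀ = [36381/35246, 61073/35246, -30147/17623]ᵀ.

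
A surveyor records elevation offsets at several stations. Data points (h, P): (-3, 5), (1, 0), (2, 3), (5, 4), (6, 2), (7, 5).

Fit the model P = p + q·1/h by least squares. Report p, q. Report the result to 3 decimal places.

p = 4.200, q = -3.697

Compute the Gram sums: Σ1 = 6, Σ1/h = 176/105, Σ1/h·1/h = 31957/22050.
Moment sums: ΣP = 19, Σ1/h·P = 353/210.
AᵀA·[p, q]ᵀ = AᵀP becomes [[6, 176/105]; [176/105, 31957/22050]]·[p, q]ᵀ = [19, 353/210]ᵀ.
Eliminating q: (31957/22050)·(row 1) − (176/105)·(row 2) gives (12979/2205)·p = (31957/22050)·19 − (176/105)·(353/210) = 5191/210, so p = 109011/25958.
Then q = ((353/210) − (176/105)·(109011/25958))/(31957/22050) = -47985/12979.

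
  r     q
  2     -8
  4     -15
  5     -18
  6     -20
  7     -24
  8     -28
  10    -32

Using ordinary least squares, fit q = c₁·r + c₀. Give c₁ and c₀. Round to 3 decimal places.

c₁ = -3.048, c₀ = -2.429

With design matrix M, MᵀM = [[294, 42]; [42, 7]] and Mᵀq = [-998, -145]ᵀ.
det = 294·7 − 42² = 294.
c₁ = ((-998)·7 − 42·(-145))/294 = -64/21; c₀ = (294·(-145) − 42·(-998))/294 = -17/7.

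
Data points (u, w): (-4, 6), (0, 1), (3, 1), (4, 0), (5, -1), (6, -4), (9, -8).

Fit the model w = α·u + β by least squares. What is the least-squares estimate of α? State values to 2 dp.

The normal equations are: 183·α + 23·β = -122;  23·α + 7·β = -5.
Δ = 183·7 − 23² = 752.
α = ((-122)·7 − 23·(-5))/752 = -739/752; β = (183·(-5) − 23·(-122))/752 = 1891/752.

α = -0.98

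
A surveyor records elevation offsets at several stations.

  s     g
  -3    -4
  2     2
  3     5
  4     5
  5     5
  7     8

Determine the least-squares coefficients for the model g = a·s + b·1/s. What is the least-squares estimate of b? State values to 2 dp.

The normal equations are: 112·a + 6·b = 132;  6·a + (104981/176400)·b = 207/28.
Δ = 112·(104981/176400) − 6² = 48281/1575.
a = (132·(104981/176400) − 6·(207/28))/(48281/1575) = 1508223/1351868; b = (112·(207/28) − 6·132)/(48281/1575) = 56700/48281.

b = 1.17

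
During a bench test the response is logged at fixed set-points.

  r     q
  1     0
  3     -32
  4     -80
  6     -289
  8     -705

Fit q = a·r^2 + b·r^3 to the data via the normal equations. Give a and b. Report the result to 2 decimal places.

a = 0.97, b = -1.50

Normal-equation sums: Σr^2·r^2 = 5730, Σr^2·r^3 = 41812, Σr^3·r^3 = 313626.
For Xᵀq: Σr^2·q = -57092, Σr^3·q = -429368.
Eliminating b: 313626·(row 1) − 41812·(row 2) gives 48833636·a = 313626·(-57092) − 41812·(-429368) = 47199224, so a = 11799806/12208409.
Then b = ((-429368) − 41812·(11799806/12208409))/313626 = -18286984/12208409.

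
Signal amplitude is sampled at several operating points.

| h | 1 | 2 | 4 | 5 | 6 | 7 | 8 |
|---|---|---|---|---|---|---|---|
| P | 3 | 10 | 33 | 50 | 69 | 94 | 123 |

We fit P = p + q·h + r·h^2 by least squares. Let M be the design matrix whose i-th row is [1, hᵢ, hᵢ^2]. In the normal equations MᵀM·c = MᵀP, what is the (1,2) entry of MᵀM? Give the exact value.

33

Row 1 ↔ basis 1, column 2 ↔ basis h, so (MᵀM)_{1,2} = Σᵢ h = (1)·(1) + (1)·(2) + (1)·(4) + (1)·(5) + (1)·(6) + (1)·(7) + (1)·(8) = 33.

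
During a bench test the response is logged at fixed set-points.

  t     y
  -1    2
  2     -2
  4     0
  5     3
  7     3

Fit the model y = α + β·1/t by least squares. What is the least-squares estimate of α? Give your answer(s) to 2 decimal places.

α = 1.23

With design matrix X, XᵀX = [[5, 13/140]; [13/140, 26909/19600]] and Xᵀy = [6, -69/35]ᵀ.
Δ = 5·(26909/19600) − (13/140)² = 16797/2450.
α = (6·(26909/19600) − (13/140)·(-69/35))/(16797/2450) = 27507/22396; β = (5·(-69/35) − (13/140)·6)/(16797/2450) = -8505/5599.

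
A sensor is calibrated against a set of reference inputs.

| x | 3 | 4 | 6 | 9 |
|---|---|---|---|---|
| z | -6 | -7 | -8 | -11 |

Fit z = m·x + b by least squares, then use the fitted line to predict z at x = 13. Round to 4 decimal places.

ẑ = -14.0714

With design matrix A, AᵀA = [[142, 22]; [22, 4]] and Aᵀz = [-193, -32]ᵀ.
Eliminating b: 4·(row 1) − 22·(row 2) gives 84·m = 4·(-193) − 22·(-32) = -68, so m = -17/21.
Then b = ((-32) − 22·(-17/21))/4 = -149/42.
At x = 13: ẑ = (-17/21)·(13) + (-149/42)·(1) = -197/14.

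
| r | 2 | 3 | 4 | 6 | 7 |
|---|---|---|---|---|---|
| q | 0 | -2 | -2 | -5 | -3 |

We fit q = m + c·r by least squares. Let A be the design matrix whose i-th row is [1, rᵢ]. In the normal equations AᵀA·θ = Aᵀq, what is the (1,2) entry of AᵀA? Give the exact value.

22

Row 1 ↔ basis 1, column 2 ↔ basis r, so (AᵀA)_{1,2} = Σᵢ r = (1)·(2) + (1)·(3) + (1)·(4) + (1)·(6) + (1)·(7) = 22.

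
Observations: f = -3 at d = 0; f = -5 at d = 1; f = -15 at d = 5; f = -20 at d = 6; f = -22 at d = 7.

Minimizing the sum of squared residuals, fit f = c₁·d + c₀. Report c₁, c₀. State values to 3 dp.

c₁ = -2.758, c₀ = -2.521

Setting ∂/∂c₁ … = 0 gives: 111·c₁ + 19·c₀ = -354;  19·c₁ + 5·c₀ = -65.
(Σd·d = 111, Σd = 19, Σ1 = 5, Σd·f = -354, Σf = -65.)
Determinant 111·5 − 19² = 194.
c₁ = ((-354)·5 − 19·(-65))/194 = -535/194; c₀ = (111·(-65) − 19·(-354))/194 = -489/194.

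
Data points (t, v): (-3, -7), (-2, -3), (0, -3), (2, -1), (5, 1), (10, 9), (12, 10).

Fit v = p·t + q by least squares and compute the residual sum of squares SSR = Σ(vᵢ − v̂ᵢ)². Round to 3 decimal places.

The normal system XᵀX·[p, q]ᵀ = Xᵀv is [[286, 24]; [24, 7]]·[p, q]ᵀ = [240, 6]ᵀ.
Eliminating q: 7·(row 1) − 24·(row 2) gives 1426·p = 7·240 − 24·6 = 1536, so p = 768/713.
Then q = (6 − 24·(768/713))/7 = -2022/713.
Residuals: -665/713, 1419/713, -117/713, -227/713, -1105/713, 33/31, -64/713; SSR = 6062/713.

SSR = 8.502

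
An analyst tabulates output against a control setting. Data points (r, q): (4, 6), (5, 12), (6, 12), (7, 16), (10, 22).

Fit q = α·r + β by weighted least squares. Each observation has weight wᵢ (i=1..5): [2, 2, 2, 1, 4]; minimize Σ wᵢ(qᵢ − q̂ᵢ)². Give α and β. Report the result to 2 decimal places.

From the data, Σwᵢ·r·r = 603, Σwᵢ·r = 77, Σwᵢ·1 = 11.
For MᵀWq: Σwᵢ·r·q = 1304, Σwᵢ·q = 164.
Δ = 603·11 − 77² = 704.
α = (1304·11 − 77·164)/704 = 39/16; β = (603·164 − 77·1304)/704 = -379/176.

α = 2.44, β = -2.15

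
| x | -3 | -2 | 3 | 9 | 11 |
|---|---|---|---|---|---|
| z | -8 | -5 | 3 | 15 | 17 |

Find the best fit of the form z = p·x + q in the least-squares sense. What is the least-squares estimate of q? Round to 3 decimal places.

q = -2.063

The normal system MᵀM·[p, q]ᵀ = Mᵀz is [[224, 18]; [18, 5]]·[p, q]ᵀ = [365, 22]ᵀ.
Δ = 224·5 − 18² = 796.
p = (365·5 − 18·22)/796 = 1429/796; q = (224·22 − 18·365)/796 = -821/398.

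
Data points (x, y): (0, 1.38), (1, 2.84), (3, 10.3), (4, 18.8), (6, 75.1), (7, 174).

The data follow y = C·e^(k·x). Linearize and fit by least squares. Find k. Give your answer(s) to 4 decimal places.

With ln yᵢ as the transformed response and xᵢ as the regressor:
Σx = 21.0000, Σ(x)² = 111.0000, Σln y = 16.1098, Σx·ln y = 81.8020.
Equations: 111.0000·k + 21.0000·ln C = 81.8020;  21.0000·k + 6·ln C = 16.1098.
Solving (det = 225.0000): k = 0.67781, ln C = 0.31263.

k = 0.6778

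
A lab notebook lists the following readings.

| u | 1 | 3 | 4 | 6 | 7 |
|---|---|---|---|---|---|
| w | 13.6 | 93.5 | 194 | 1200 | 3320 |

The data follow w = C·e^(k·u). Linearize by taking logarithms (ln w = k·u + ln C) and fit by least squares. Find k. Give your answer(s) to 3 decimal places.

k = 0.904

Let Y = ln w. Fitting Y = k·u + ln C by least squares:
Σu = 21.0000, Σ(u)² = 111.0000, Σln w = 27.6137, Σu·ln w = 136.5899.
Normal system: [[111.0000, 21.0000]; [21.0000, 5]]·[k, ln C]ᵀ = [136.5899, 27.6137]ᵀ.
Δ = 111.0000·5 − (21.0000)² = 114.0000; k = (136.5899·5 − 21.0000·27.6137)/114.0000 = 0.90405, ln C = (111.0000·27.6137 − 21.0000·136.5899)/114.0000 = 1.72572.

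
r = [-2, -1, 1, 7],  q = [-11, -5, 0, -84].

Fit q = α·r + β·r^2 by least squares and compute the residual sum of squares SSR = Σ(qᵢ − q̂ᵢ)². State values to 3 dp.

The normal system AᵀA·[α, β]ᵀ = Aᵀq is [[55, 335]; [335, 2419]]·[α, β]ᵀ = [-561, -4165]ᵀ.
Eliminating β: 2419·(row 1) − 335·(row 2) gives 20820·α = 2419·(-561) − 335·(-4165) = 38216, so α = 9554/5205.
Then β = ((-4165) − 335·(9554/5205))/2419 = -2057/1041.
Residuals: 2993/5205, -2062/1735, 731/5205, -133/5205; SSR = 9179/5205.

SSR = 1.763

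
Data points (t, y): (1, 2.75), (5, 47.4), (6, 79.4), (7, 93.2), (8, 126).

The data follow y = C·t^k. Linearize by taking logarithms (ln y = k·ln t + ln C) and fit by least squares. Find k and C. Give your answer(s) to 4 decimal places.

k = 1.8326, C = 2.7214

With ln yᵢ as the transformed response and ln tᵢ as the regressor:
Over the data: Σln t = 7.4265, Σ(ln t)² = 13.9113, Σln y = 18.6158, Σln t·ln y = 32.9292.
Normal system: [[13.9113, 7.4265]; [7.4265, 5]]·[k, ln C]ᵀ = [32.9292, 18.6158]ᵀ.
Slope k = (n·Σln t·ln y − Σln t·Σln y)/(n·Σ(ln t)² − (Σln t)²) = (5·32.9292 − 7.4265·18.6158)/14.4030 = 1.83263; ln C = (Σln y − k·Σln t)/n = 1.00113, so C = exp(1.00113) = 2.72136.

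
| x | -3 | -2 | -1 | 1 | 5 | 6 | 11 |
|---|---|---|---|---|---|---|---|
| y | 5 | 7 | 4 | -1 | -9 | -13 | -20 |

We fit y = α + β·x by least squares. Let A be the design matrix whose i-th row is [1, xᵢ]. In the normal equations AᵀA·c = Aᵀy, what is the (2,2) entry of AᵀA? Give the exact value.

Row 2 ↔ basis x, column 2 ↔ basis x, so (AᵀA)_{2,2} = Σᵢ (x)·(x) = (-3)·(-3) + (-2)·(-2) + (-1)·(-1) + (1)·(1) + (5)·(5) + (6)·(6) + (11)·(11) = 197.

197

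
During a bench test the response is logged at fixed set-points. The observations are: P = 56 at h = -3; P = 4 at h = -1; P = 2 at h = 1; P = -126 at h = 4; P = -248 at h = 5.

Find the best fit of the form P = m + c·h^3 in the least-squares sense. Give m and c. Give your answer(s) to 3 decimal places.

m = 2.534, c = -2.004

With design matrix A, AᵀA = [[5, 162]; [162, 20452]] and AᵀP = [-312, -40578]ᵀ.
det = 5·20452 − 162² = 76016.
m = ((-312)·20452 − 162·(-40578))/76016 = 48153/19004; c = (5·(-40578) − 162·(-312))/76016 = -76173/38008.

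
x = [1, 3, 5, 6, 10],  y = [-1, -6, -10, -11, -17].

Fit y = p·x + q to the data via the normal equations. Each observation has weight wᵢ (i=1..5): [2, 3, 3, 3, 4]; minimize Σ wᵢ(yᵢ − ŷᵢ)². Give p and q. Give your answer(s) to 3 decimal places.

p = -1.684, q = -0.638

With design matrix M, MᵀWM = [[612, 84]; [84, 15]] and MᵀWy = [-1084, -151]ᵀ.
Determinant 612·15 − 84² = 2124.
p = ((-1084)·15 − 84·(-151))/2124 = -298/177; q = (612·(-151) − 84·(-1084))/2124 = -113/177.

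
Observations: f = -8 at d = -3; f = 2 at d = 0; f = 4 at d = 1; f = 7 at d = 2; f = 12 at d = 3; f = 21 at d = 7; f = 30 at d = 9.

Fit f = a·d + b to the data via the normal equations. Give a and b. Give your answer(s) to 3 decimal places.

a = 3.061, b = 1.407

Sums needed: Σd·d = 153, Σd = 19, Σ1 = 7.
For Mᵀf: Σd·f = 495, Σf = 68.
det = 153·7 − 19² = 710.
a = (495·7 − 19·68)/710 = 2173/710; b = (153·68 − 19·495)/710 = 999/710.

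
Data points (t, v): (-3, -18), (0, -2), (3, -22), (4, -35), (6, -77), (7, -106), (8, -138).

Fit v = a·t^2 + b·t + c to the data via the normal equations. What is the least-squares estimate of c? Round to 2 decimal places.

From the data, Σt^2·t^2 = 8211, Σt^2·t = 1135, Σt^2 = 183, Σt·t = 183, Σt = 25, Σ1 = 7.
Moment sums: Σt^2·v = -17718, Σt·v = -2460, Σv = -398.
So MᵀM·[a, b, c]ᵀ = Mᵀv: [[8211, 1135, 183]; [1135, 183, 25]; [183, 25, 7]]·[a, b, c]ᵀ = [-17718, -2460, -398]ᵀ.
Row-reducing yields a = -46337/22343, b = -9570/22343, c = -24799/22343.

c = -1.11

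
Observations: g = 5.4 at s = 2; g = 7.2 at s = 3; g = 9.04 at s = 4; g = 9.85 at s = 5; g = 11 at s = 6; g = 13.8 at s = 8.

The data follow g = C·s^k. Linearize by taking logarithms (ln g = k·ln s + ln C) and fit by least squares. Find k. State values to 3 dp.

k = 0.659

Let Y = ln g. Fitting Y = k·ln s + ln C by least squares:
Sums: Σln s = 8.6587, Σ(ln s)² = 13.7340, Σln g = 13.1722, Σln s·ln g = 19.8257.
Normal system: [[13.7340, 8.6587]; [8.6587, 6]]·[k, ln C]ᵀ = [19.8257, 13.1722]ᵀ.
Solving (det = 7.4309): k = 0.65942, ln C = 1.24374.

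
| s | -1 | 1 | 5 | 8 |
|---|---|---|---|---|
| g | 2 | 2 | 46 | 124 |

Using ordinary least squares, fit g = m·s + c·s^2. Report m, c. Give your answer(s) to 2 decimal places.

m = -0.78, c = 2.03

From the data, Σs·s = 91, Σs·s^2 = 637, Σs^2·s^2 = 4723.
For Aᵀg: Σs·g = 1222, Σs^2·g = 9090.
Normal equations: [[91, 637]; [637, 4723]]·[m, c]ᵀ = [1222, 9090]ᵀ.
Determinant 91·4723 − 637² = 24024.
m = (1222·4723 − 637·9090)/24024 = -181/231; c = (91·9090 − 637·1222)/24024 = 67/33.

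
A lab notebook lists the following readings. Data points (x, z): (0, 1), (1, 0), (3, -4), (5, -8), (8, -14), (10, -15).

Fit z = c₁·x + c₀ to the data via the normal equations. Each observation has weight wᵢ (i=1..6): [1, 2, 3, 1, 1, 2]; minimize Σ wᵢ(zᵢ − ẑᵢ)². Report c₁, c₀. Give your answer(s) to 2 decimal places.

Entries of AᵀWA: Σwᵢ·x·x = 318, Σwᵢ·x = 44, Σwᵢ·1 = 10.
Moment sums: Σwᵢ·x·z = -488, Σwᵢ·z = -63.
AᵀWA·[c₁, c₀]ᵀ = AᵀWz becomes [[318, 44]; [44, 10]]·[c₁, c₀]ᵀ = [-488, -63]ᵀ.
det = 318·10 − 44² = 1244.
c₁ = ((-488)·10 − 44·(-63))/1244 = -527/311; c₀ = (318·(-63) − 44·(-488))/1244 = 719/622.

c₁ = -1.69, c₀ = 1.16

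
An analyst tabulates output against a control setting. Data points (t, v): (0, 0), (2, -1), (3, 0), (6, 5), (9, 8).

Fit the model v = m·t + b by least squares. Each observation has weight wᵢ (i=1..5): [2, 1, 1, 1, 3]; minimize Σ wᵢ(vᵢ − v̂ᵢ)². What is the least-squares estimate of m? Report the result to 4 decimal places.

From the data, Σwᵢ·t·t = 292, Σwᵢ·t = 38, Σwᵢ·1 = 8.
For XᵀWv: Σwᵢ·t·v = 244, Σwᵢ·v = 28.
So XᵀWX·[m, b]ᵀ = XᵀWv: [[292, 38]; [38, 8]]·[m, b]ᵀ = [244, 28]ᵀ.
Eliminating b: 8·(row 1) − 38·(row 2) gives 892·m = 8·244 − 38·28 = 888, so m = 222/223.
Then b = (28 − 38·(222/223))/8 = -274/223.

m = 0.9955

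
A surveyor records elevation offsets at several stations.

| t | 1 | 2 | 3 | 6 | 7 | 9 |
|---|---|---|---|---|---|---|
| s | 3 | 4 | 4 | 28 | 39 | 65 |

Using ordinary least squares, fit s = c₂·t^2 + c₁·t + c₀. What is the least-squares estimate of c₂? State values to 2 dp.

Setting ∂/∂c₂ … = 0 gives: 10356·c₂ + 1324·c₁ + 180·c₀ = 8239;  1324·c₂ + 180·c₁ + 28·c₀ = 1049;  180·c₂ + 28·c₁ + 6·c₀ = 143.
Inverting the 3×3 Gram matrix, [c₂, c₁, c₀]ᵀ = [473/480, -309/160, 197/60]ᵀ.

c₂ = 0.99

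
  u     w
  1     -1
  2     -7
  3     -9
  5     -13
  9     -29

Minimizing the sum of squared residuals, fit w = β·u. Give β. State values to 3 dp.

From the data, Σu·u = 120.
And Σu·w = -368.
XᵀX·[β]ᵀ = Xᵀw becomes [[120]]·[β]ᵀ = [-368]ᵀ.
Hence β = -368 / 120 ≈ -3.06667.

β = -3.067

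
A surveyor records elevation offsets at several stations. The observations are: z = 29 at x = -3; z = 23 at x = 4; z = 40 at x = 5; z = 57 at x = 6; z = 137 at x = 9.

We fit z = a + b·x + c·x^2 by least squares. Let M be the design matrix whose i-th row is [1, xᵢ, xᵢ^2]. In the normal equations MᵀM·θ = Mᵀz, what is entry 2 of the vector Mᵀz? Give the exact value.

1780

Entry 2 ↔ basis x, so (Mᵀz)_{2} = Σᵢ (x)·zᵢ = (-3)·(29) + (4)·(23) + (5)·(40) + (6)·(57) + (9)·(137) = 1780.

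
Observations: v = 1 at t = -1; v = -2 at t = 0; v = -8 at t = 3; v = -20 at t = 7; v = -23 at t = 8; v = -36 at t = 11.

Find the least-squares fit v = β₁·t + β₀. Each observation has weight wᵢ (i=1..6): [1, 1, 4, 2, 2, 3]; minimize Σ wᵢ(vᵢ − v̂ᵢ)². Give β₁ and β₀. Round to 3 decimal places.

Compute the Gram sums: Σwᵢ·t·t = 626, Σwᵢ·t = 74, Σwᵢ·1 = 13.
For XᵀWv: Σwᵢ·t·v = -1933, Σwᵢ·v = -227.
Eliminating β₀: 13·(row 1) − 74·(row 2) gives 2662·β₁ = 13·(-1933) − 74·(-227) = -8331, so β₁ = -8331/2662.
Then β₀ = ((-227) − 74·(-8331/2662))/13 = 470/1331.

β₁ = -3.130, β₀ = 0.353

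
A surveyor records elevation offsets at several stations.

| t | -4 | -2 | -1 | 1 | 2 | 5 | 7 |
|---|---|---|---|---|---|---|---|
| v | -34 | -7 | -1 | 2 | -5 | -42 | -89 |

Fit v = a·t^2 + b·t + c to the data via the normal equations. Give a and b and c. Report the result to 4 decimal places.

Sums needed: Σt^2·t^2 = 3316, Σt^2·t = 404, Σt^2 = 100, Σt·t = 100, Σt = 8, Σ1 = 7.
For Xᵀv: Σt^2·v = -6002, Σt·v = -690, Σv = -176.
Normal equations: [[3316, 404, 100]; [404, 100, 8]; [100, 8, 7]]·[a, b, c]ᵀ = [-6002, -690, -176]ᵀ.
Inverting the 3×3 Gram matrix, [a, b, c]ᵀ = [-12779/6384, 2133/2128, 3683/1596]ᵀ.

a = -2.0017, b = 1.0023, c = 2.3076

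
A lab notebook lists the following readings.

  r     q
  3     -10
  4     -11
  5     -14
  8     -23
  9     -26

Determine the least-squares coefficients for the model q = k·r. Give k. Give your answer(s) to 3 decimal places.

Compute the Gram sums: Σr·r = 195.
And Σr·q = -562.
So XᵀX·[k]ᵀ = Xᵀq: [[195]]·[k]ᵀ = [-562]ᵀ.
k = (-562)/195 = -2.88205.

k = -2.882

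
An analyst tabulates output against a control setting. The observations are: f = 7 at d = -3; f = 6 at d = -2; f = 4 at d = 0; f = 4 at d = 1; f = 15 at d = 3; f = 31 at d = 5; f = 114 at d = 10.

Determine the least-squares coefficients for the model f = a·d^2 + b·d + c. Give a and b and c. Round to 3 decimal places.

Forming XᵀX = [[10804, 1118, 148]; [1118, 148, 14]; [148, 14, 7]] and Xᵀf = [12401, 1311, 181]ᵀ gives XᵀX·[a, b, c]ᵀ = Xᵀf.
Solving the 3×3 system (Gaussian elimination) gives a = 96763/95394, b = 30527/31798, c = 118804/47697.

a = 1.014, b = 0.960, c = 2.491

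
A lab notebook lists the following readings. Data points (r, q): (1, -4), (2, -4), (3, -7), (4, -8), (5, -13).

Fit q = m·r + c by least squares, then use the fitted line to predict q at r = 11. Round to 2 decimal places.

q̂ = -24.80

Compute the Gram sums: Σr·r = 55, Σr = 15, Σ1 = 5.
Moment sums: Σr·q = -130, Σq = -36.
MᵀM·[m, c]ᵀ = Mᵀq becomes [[55, 15]; [15, 5]]·[m, c]ᵀ = [-130, -36]ᵀ.
Δ = 55·5 − 15² = 50.
m = ((-130)·5 − 15·(-36))/50 = -11/5; c = (55·(-36) − 15·(-130))/50 = -3/5.
At r = 11: q̂ = (-11/5)·(11) + (-3/5)·(1) = -124/5.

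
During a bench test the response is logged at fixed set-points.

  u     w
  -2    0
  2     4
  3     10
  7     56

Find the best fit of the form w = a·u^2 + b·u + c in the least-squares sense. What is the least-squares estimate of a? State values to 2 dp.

a = 1.05

Entries of AᵀA: Σu^2·u^2 = 2514, Σu^2·u = 370, Σu^2 = 66, Σu·u = 66, Σu = 10, Σ1 = 4.
For Aᵀw: Σu^2·w = 2850, Σu·w = 430, Σw = 70.
AᵀA·[a, b, c]ᵀ = Aᵀw becomes [[2514, 370, 66]; [370, 66, 10]; [66, 10, 4]]·[a, b, c]ᵀ = [2850, 430, 70]ᵀ.
Inverting the 3×3 Gram matrix, [a, b, c]ᵀ = [21/20, 159/164, -461/205]ᵀ.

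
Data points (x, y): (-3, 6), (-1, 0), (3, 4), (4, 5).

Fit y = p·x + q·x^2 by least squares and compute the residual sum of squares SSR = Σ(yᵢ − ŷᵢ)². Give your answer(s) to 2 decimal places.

SSR = 2.79

From the data, Σx·x = 35, Σx·x^2 = 63, Σx^2·x^2 = 419.
Moment sums: Σx·y = 14, Σx^2·y = 170.
AᵀA·[p, q]ᵀ = Aᵀy becomes [[35, 63]; [63, 419]]·[p, q]ᵀ = [14, 170]ᵀ.
Eliminating q: 419·(row 1) − 63·(row 2) gives 10696·p = 419·14 − 63·170 = -4844, so p = -173/382.
Then q = (170 − 63·(-173/382))/419 = 181/382.
Residuals: 72/191, -177/191, 209/191, -147/191; SSR = 533/191.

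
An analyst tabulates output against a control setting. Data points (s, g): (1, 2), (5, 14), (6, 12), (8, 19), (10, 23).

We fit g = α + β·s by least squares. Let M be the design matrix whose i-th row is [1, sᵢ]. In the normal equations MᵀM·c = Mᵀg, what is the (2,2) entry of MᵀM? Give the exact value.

Row 2 ↔ basis s, column 2 ↔ basis s, so (MᵀM)_{2,2} = Σᵢ (s)·(s) = (1)·(1) + (5)·(5) + (6)·(6) + (8)·(8) + (10)·(10) = 226.

226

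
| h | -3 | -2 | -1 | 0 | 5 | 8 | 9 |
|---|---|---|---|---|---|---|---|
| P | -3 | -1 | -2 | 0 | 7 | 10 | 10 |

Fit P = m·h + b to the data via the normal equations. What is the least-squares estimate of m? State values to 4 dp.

m = 1.1531

Sums needed: Σh·h = 184, Σh = 16, Σ1 = 7.
And Σh·P = 218, ΣP = 21.
XᵀX·[m, b]ᵀ = XᵀP becomes [[184, 16]; [16, 7]]·[m, b]ᵀ = [218, 21]ᵀ.
Eliminating b: 7·(row 1) − 16·(row 2) gives 1032·m = 7·218 − 16·21 = 1190, so m = 595/516.
Then b = (21 − 16·(595/516))/7 = 47/129.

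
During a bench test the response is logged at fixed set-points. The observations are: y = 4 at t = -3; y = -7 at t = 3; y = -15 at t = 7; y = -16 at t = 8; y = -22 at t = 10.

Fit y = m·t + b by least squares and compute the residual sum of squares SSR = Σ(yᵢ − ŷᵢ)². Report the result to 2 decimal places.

Normal-equation sums: Σt·t = 231, Σt = 25, Σ1 = 5.
Right-hand side: Σt·y = -486, Σy = -56.
Normal equations: [[231, 25]; [25, 5]]·[m, b]ᵀ = [-486, -56]ᵀ.
Determinant 231·5 − 25² = 530.
m = ((-486)·5 − 25·(-56))/530 = -103/53; b = (231·(-56) − 25·(-486))/530 = -393/265.
Residuals: -92/265, 83/265, 23/265, 273/265, -287/265; SSR = 652/265.

SSR = 2.46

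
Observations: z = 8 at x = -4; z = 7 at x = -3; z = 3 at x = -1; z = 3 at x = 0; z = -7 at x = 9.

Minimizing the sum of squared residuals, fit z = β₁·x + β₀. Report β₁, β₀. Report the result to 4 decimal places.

Normal-equation sums: Σx·x = 107, Σx = 1, Σ1 = 5.
Right-hand side: Σx·z = -119, Σz = 14.
Δ = 107·5 − 1² = 534.
β₁ = ((-119)·5 − 1·14)/534 = -203/178; β₀ = (107·14 − 1·(-119))/534 = 539/178.

β₁ = -1.1404, β₀ = 3.0281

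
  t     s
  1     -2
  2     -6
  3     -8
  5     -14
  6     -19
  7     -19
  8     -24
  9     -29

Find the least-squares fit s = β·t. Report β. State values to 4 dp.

β = -3.0037

Entries of AᵀA: Σt·t = 269.
Right-hand side: Σt·s = -808.
Normal equations: [[269]]·[β]ᵀ = [-808]ᵀ.
Hence β = -808 / 269 ≈ -3.00372.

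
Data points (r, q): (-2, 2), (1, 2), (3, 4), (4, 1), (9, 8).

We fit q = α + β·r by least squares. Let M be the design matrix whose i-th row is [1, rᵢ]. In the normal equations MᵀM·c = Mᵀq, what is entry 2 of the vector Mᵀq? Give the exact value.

86

Entry 2 ↔ basis r, so (Mᵀq)_{2} = Σᵢ (r)·qᵢ = (-2)·(2) + (1)·(2) + (3)·(4) + (4)·(1) + (9)·(8) = 86.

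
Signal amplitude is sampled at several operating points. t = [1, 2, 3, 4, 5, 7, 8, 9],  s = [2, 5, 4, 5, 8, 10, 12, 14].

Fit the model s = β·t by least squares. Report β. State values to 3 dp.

β = 1.510

From the data, Σt·t = 249.
For Xᵀs: Σt·s = 376.
Hence β = 376 / 249 ≈ 1.51004.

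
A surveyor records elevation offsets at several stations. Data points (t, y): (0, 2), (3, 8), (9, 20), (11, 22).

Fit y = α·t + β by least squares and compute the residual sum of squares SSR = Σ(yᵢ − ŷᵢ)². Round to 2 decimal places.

SSR = 1.60

MᵀM·[α, β]ᵀ = Mᵀy reads: 211·α + 23·β = 446;  23·α + 4·β = 52.
(Σt·t = 211, Σt = 23, Σ1 = 4, Σt·y = 446, Σy = 52.)
Δ = 211·4 − 23² = 315.
α = (446·4 − 23·52)/315 = 28/15; β = (211·52 − 23·446)/315 = 34/15.
Residuals: -4/15, 2/15, 14/15, -4/5; SSR = 8/5.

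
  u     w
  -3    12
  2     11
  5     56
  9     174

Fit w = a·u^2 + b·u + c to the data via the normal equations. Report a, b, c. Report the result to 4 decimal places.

Normal-equation sums: Σu^2·u^2 = 7283, Σu^2·u = 835, Σu^2 = 119, Σu·u = 119, Σu = 13, Σ1 = 4.
For Xᵀw: Σu^2·w = 15646, Σu·w = 1832, Σw = 253.
Normal equations: [[7283, 835, 119]; [835, 119, 13]; [119, 13, 4]]·[a, b, c]ᵀ = [15646, 1832, 253]ᵀ.
Inverting the 3×3 Gram matrix, [a, b, c]ᵀ = [4737/2398, 353/218, -936/1199]ᵀ.

a = 1.9754, b = 1.6193, c = -0.7807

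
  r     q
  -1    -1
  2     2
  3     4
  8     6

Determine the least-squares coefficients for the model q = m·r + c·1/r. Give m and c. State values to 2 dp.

m = 0.80, c = 0.64

With design matrix X, XᵀX = [[78, 4]; [4, 793/576]] and Xᵀq = [65, 49/12]ᵀ.
Eliminating c: (793/576)·(row 1) − 4·(row 2) gives (8773/96)·m = (793/576)·65 − 4·(49/12) = 42137/576, so m = 42137/52638.
Then c = ((49/12) − 4·(42137/52638))/(793/576) = 5616/8773.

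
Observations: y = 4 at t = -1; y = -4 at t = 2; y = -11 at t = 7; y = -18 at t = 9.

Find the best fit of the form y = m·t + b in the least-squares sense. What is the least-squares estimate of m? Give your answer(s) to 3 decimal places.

m = -2.036

AᵀA·[m, b]ᵀ = Aᵀy reads: 135·m + 17·b = -251;  17·m + 4·b = -29.
det = 135·4 − 17² = 251.
m = ((-251)·4 − 17·(-29))/251 = -511/251; b = (135·(-29) − 17·(-251))/251 = 352/251.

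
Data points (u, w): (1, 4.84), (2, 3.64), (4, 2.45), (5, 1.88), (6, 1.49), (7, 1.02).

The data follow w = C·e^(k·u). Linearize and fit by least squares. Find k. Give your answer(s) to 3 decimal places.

With ln wᵢ as the transformed response and uᵢ as the regressor:
Over the data: Σu = 25.0000, Σ(u)² = 131.0000, Σln w = 4.8148, Σu·ln w = 13.4329.
Normal system: [[131.0000, 25.0000]; [25.0000, 6]]·[k, ln C]ᵀ = [13.4329, 4.8148]ᵀ.
Δ = 131.0000·6 − (25.0000)² = 161.0000; k = (13.4329·6 − 25.0000·4.8148)/161.0000 = -0.24704, ln C = (131.0000·4.8148 − 25.0000·13.4329)/161.0000 = 1.83181.

k = -0.247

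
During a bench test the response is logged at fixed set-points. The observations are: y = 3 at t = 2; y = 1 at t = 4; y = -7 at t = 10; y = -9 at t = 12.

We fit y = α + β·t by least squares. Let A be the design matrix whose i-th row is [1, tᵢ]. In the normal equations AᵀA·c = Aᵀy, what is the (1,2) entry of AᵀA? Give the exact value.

28

Row 1 ↔ basis 1, column 2 ↔ basis t, so (AᵀA)_{1,2} = Σᵢ t = (1)·(2) + (1)·(4) + (1)·(10) + (1)·(12) = 28.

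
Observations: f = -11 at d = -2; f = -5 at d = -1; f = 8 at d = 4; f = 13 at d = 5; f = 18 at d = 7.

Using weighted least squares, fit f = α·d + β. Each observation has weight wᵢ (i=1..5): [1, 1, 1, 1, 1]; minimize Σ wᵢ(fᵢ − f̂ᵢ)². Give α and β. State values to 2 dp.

α = 3.11, β = -3.48

Sums needed: Σwᵢ·d·d = 95, Σwᵢ·d = 13, Σwᵢ·1 = 5.
Moment sums: Σwᵢ·d·f = 250, Σwᵢ·f = 23.
MᵀWM·[α, β]ᵀ = MᵀWf becomes [[95, 13]; [13, 5]]·[α, β]ᵀ = [250, 23]ᵀ.
Determinant 95·5 − 13² = 306.
α = (250·5 − 13·23)/306 = 317/102; β = (95·23 − 13·250)/306 = -355/102.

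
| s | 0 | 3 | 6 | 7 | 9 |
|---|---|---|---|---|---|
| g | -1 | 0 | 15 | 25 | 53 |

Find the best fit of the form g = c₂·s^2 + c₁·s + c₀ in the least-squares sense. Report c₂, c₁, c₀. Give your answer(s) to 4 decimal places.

c₂ = 1.0421, c₁ = -3.5305, c₀ = -0.4211

AᵀA·[c₂, c₁, c₀]ᵀ = Aᵀg reads: 10339·c₂ + 1315·c₁ + 175·c₀ = 6058;  1315·c₂ + 175·c₁ + 25·c₀ = 742;  175·c₂ + 25·c₁ + 5·c₀ = 92.
(Σs^2·s^2 = 10339, Σs^2·s = 1315, Σs^2 = 175, Σs·s = 175, Σs = 25, Σ1 = 5, Σs^2·g = 6058, Σs·g = 742, Σg = 92.)
Row-reducing yields c₂ = 99/95, c₁ = -1677/475, c₀ = -8/19.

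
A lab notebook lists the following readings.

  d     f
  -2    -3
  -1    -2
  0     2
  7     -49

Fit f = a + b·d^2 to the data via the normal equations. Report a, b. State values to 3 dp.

Setting ∂/∂a … = 0 gives: 4·a + 54·b = -52;  54·a + 2418·b = -2415.
det = 4·2418 − 54² = 6756.
a = ((-52)·2418 − 54·(-2415))/6756 = 779/1126; b = (4·(-2415) − 54·(-52))/6756 = -571/563.

a = 0.692, b = -1.014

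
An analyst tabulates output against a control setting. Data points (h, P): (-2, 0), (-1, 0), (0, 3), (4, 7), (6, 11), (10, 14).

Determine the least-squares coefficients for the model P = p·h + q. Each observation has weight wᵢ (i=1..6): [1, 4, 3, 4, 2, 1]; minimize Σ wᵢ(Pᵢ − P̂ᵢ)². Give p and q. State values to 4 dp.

Normal-equation sums: Σwᵢ·h·h = 244, Σwᵢ·h = 32, Σwᵢ·1 = 15.
Moment sums: Σwᵢ·h·P = 384, Σwᵢ·P = 73.
Normal equations: [[244, 32]; [32, 15]]·[p, q]ᵀ = [384, 73]ᵀ.
det = 244·15 − 32² = 2636.
p = (384·15 − 32·73)/2636 = 856/659; q = (244·73 − 32·384)/2636 = 1381/659.

p = 1.2989, q = 2.0956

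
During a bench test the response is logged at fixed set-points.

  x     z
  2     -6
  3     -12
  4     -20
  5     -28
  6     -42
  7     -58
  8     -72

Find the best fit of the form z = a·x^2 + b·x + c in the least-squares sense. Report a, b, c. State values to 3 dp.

The normal equations are: 8771·a + 1295·b + 203·c = -10114;  1295·a + 203·b + 35·c = -1502;  203·a + 35·b + 7·c = -238.
Solving the 3×3 system (Gaussian elimination) gives a = -23/21, b = -4/21, c = -9/7.

a = -1.095, b = -0.190, c = -1.286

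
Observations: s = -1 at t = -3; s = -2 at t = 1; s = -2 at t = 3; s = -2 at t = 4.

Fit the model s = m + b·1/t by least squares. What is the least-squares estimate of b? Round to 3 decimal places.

Sums needed: Σ1 = 4, Σ1/t = 5/4, Σ1/t·1/t = 185/144.
And Σs = -7, Σ1/t·s = -17/6.
Eliminating b: (185/144)·(row 1) − (5/4)·(row 2) gives (515/144)·m = (185/144)·(-7) − (5/4)·(-17/6) = -785/144, so m = -157/103.
Then b = ((-17/6) − (5/4)·(-157/103))/(185/144) = -372/515.

b = -0.722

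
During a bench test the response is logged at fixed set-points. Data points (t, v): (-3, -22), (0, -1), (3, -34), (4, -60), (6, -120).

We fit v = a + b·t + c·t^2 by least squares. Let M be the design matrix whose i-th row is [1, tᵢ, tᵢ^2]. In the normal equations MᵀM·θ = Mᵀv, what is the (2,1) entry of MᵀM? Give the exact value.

10

Row 2 ↔ basis t, column 1 ↔ basis 1, so (MᵀM)_{2,1} = Σᵢ t = (-3)·(1) + (0)·(1) + (3)·(1) + (4)·(1) + (6)·(1) = 10.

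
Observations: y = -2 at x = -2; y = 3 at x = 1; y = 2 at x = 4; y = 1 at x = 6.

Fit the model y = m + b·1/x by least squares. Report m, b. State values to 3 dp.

m = 0.240, b = 3.318

The normal system MᵀM·[m, b]ᵀ = Mᵀy is [[4, 11/12]; [11/12, 193/144]]·[m, b]ᵀ = [4, 14/3]ᵀ.
Δ = 4·(193/144) − (11/12)² = 217/48.
m = (4·(193/144) − (11/12)·(14/3))/(217/48) = 52/217; b = (4·(14/3) − (11/12)·4)/(217/48) = 720/217.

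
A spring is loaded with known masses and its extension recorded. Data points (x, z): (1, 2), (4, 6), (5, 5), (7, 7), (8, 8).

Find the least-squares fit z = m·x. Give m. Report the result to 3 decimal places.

Entries of MᵀM: Σx·x = 155.
For Mᵀz: Σx·z = 164.
m = 164/155 = 1.05806.

m = 1.058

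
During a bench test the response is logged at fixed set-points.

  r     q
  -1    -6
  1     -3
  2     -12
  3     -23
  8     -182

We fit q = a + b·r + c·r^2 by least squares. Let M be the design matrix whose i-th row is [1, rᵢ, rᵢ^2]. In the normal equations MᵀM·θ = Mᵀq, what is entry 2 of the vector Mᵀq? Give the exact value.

Entry 2 ↔ basis r, so (Mᵀq)_{2} = Σᵢ (r)·qᵢ = (-1)·(-6) + (1)·(-3) + (2)·(-12) + (3)·(-23) + (8)·(-182) = -1546.

-1546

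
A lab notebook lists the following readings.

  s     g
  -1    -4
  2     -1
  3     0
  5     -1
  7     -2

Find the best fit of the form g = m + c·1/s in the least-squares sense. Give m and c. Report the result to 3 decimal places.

m = -1.682, c = 2.329

Normal-equation sums: Σ1 = 5, Σ1/s = 37/210, Σ1/s·1/s = 62689/44100.
Moment sums: Σg = -8, Σ1/s·g = 211/70.
Δ = 5·(62689/44100) − (37/210)² = 78019/11025.
m = ((-8)·(62689/44100) − (37/210)·(211/70))/(78019/11025) = -524933/312076; c = (5·(211/70) − (37/210)·(-8))/(78019/11025) = 363405/156038.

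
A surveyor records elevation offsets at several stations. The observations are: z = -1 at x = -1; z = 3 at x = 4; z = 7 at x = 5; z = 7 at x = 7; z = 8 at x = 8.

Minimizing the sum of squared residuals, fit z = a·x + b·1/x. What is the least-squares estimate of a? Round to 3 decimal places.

Sums needed: Σx·x = 155, Σx·1/x = 5, Σ1/x·1/x = 89261/78400.
Right-hand side: Σx·z = 161, Σ1/x·z = 103/20.
Normal equations: [[155, 5]; [5, 89261/78400]]·[a, b]ᵀ = [161, 103/20]ᵀ.
Eliminating b: (89261/78400)·(row 1) − 5·(row 2) gives (2375091/15680)·a = (89261/78400)·161 − 5·(103/20) = 1764603/11200, so a = 1372469/1319495.
Then b = ((103/20) − 5·(1372469/1319495))/(89261/78400) = -11760/263899.

a = 1.040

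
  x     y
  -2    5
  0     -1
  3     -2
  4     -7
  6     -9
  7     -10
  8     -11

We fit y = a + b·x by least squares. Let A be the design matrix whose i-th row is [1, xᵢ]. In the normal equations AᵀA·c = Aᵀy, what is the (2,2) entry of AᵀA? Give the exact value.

178

Row 2 ↔ basis x, column 2 ↔ basis x, so (AᵀA)_{2,2} = Σᵢ (x)·(x) = (-2)·(-2) + (0)·(0) + (3)·(3) + (4)·(4) + (6)·(6) + (7)·(7) + (8)·(8) = 178.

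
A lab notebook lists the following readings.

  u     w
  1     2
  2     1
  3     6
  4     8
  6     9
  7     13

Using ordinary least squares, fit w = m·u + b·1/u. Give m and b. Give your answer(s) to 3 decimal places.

m = 1.754, b = -0.453

XᵀX·[m, b]ᵀ = Xᵀw reads: 115·m + 6·b = 199;  6·m + (10385/7056)·b = 69/7.
Δ = 115·(10385/7056) − 6² = 940259/7056.
m = (199·(10385/7056) − 6·(69/7))/(940259/7056) = 1649303/940259; b = (115·(69/7) − 6·199)/(940259/7056) = -426384/940259.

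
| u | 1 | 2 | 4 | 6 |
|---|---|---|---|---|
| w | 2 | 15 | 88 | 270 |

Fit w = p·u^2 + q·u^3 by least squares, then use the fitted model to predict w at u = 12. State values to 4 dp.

ŵ = 1934.0493

From the data, Σu^2·u^2 = 1569, Σu^2·u^3 = 8833, Σu^3·u^3 = 50817.
Right-hand side: Σu^2·w = 11190, Σu^3·w = 64074.
MᵀM·[p, q]ᵀ = Mᵀw becomes [[1569, 8833]; [8833, 50817]]·[p, q]ᵀ = [11190, 64074]ᵀ.
Determinant 1569·50817 − 8833² = 1709984.
p = (11190·50817 − 8833·64074)/1709984 = 669147/427496; q = (1569·64074 − 8833·11190)/1709984 = 422709/427496.
At u = 12: ŵ = (669147/427496)·(144) + (422709/427496)·(1728) = 103349790/53437.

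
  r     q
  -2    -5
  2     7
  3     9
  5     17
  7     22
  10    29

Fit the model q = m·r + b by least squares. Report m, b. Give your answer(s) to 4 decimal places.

With design matrix X, XᵀX = [[191, 25]; [25, 6]] and Xᵀq = [580, 79]ᵀ.
det = 191·6 − 25² = 521.
m = (580·6 − 25·79)/521 = 1505/521; b = (191·79 − 25·580)/521 = 589/521.

m = 2.8887, b = 1.1305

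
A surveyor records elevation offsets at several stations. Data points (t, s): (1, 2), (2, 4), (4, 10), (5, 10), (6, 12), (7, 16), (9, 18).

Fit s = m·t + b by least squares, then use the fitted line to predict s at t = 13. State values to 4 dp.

The normal system MᵀM·[m, b]ᵀ = Mᵀs is [[212, 34]; [34, 7]]·[m, b]ᵀ = [446, 72]ᵀ.
Δ = 212·7 − 34² = 328.
m = (446·7 − 34·72)/328 = 337/164; b = (212·72 − 34·446)/328 = 25/82.
At t = 13: ŝ = (337/164)·(13) + (25/82)·(1) = 4431/164.

ŝ = 27.0183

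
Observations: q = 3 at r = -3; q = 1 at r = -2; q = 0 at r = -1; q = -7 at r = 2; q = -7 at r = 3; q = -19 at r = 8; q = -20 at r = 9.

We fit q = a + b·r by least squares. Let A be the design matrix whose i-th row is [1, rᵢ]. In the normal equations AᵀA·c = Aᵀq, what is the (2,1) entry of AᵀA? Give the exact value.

16

Row 2 ↔ basis r, column 1 ↔ basis 1, so (AᵀA)_{2,1} = Σᵢ r = (-3)·(1) + (-2)·(1) + (-1)·(1) + (2)·(1) + (3)·(1) + (8)·(1) + (9)·(1) = 16.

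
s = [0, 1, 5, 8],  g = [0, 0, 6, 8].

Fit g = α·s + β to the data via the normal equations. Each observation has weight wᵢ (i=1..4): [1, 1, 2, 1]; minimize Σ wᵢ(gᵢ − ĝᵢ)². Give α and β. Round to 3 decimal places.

Sums needed: Σwᵢ·s·s = 115, Σwᵢ·s = 19, Σwᵢ·1 = 5.
And Σwᵢ·s·g = 124, Σwᵢ·g = 20.
det = 115·5 − 19² = 214.
α = (124·5 − 19·20)/214 = 120/107; β = (115·20 − 19·124)/214 = -28/107.

α = 1.121, β = -0.262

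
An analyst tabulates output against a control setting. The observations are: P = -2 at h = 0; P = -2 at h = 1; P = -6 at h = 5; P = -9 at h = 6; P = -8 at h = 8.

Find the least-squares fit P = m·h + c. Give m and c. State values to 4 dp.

m = -0.9130, c = -1.7478

Sums needed: Σh·h = 126, Σh = 20, Σ1 = 5.
And Σh·P = -150, ΣP = -27.
Normal equations: [[126, 20]; [20, 5]]·[m, c]ᵀ = [-150, -27]ᵀ.
Determinant 126·5 − 20² = 230.
m = ((-150)·5 − 20·(-27))/230 = -21/23; c = (126·(-27) − 20·(-150))/230 = -201/115.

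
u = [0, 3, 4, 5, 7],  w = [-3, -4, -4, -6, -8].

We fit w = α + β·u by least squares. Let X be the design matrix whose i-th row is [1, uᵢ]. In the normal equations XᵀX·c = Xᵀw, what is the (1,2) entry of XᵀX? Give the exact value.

Row 1 ↔ basis 1, column 2 ↔ basis u, so (XᵀX)_{1,2} = Σᵢ u = (1)·(0) + (1)·(3) + (1)·(4) + (1)·(5) + (1)·(7) = 19.

19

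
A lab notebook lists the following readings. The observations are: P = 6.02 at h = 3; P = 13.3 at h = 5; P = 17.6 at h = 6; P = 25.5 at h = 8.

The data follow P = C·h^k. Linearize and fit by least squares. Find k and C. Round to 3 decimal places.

k = 1.484, C = 1.199

Let Y = ln P. Fitting Y = k·ln h + ln C by least squares:
Σln h = 6.5793, Σ(ln h)² = 11.3317, Σln P = 10.4894, Σln h·ln P = 18.0102.
Equations: 11.3317·k + 6.5793·ln C = 18.0102;  6.5793·k + 4·ln C = 10.4894.
Slope k = (n·Σln h·ln P − Σln h·Σln P)/(n·Σ(ln h)² − (Σln h)²) = (4·18.0102 − 6.5793·10.4894)/2.0403 = 1.48414; ln C = (Σln P − k·Σln h)/n = 0.18123, so C = exp(0.18123) = 1.19869.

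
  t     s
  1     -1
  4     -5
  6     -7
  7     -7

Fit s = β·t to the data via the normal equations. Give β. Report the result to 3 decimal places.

β = -1.098

With design matrix A, AᵀA = [[102]] and Aᵀs = [-112]ᵀ.
β = (-112)/102 = -1.09804.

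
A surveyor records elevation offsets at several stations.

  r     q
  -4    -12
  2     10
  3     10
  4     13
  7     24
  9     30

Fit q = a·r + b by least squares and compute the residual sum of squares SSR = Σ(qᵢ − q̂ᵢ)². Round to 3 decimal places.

SSR = 7.655

Compute the Gram sums: Σr·r = 175, Σr = 21, Σ1 = 6.
Right-hand side: Σr·q = 588, Σq = 75.
So AᵀA·[a, b]ᵀ = Aᵀq: [[175, 21]; [21, 6]]·[a, b]ᵀ = [588, 75]ᵀ.
Eliminating b: 6·(row 1) − 21·(row 2) gives 609·a = 6·588 − 21·75 = 1953, so a = 93/29.
Then b = (75 − 21·(93/29))/6 = 37/29.
Residuals: -13/29, 67/29, -26/29, -32/29, 8/29, -4/29; SSR = 222/29.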